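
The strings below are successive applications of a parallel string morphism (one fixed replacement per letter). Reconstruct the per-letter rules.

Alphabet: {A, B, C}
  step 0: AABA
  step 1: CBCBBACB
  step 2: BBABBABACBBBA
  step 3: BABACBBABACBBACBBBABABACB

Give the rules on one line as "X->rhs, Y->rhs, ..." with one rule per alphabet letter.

  step 2 ⇒ step 3: BBABBABACBBBA ⇒ BA·BA·CB·BA·BA·CB·BA·CB·B·BA·BA·BA·CB
    A ↦ CB
    B ↦ BA
    C ↦ B

A->CB, B->BA, C->B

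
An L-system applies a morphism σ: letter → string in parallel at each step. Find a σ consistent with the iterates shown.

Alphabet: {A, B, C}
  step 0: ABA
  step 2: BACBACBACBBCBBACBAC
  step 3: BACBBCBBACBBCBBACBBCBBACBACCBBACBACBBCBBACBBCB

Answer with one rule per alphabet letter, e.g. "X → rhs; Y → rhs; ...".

  step 2 ⇒ step 3: BACBACBACBBCBBACBAC ⇒ BAC·BB·CB·BAC·BB·CB·BAC·BB·CB·BAC·BAC·CB·BAC·BAC·BB·CB·BAC·BB·CB
    A ↦ BB
    B ↦ BAC
    C ↦ CB

A->BB, B->BAC, C->CB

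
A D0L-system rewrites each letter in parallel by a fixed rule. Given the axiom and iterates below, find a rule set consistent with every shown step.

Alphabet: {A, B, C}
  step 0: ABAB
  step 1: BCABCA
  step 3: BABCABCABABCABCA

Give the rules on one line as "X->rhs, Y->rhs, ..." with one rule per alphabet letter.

A->B, B->CA, C->BA

  step 0 ⇒ step 1: ABAB ⇒ B·CA·B·CA
    A ↦ B
    B ↦ CA
    C ↦ BA  (constrained at step 1)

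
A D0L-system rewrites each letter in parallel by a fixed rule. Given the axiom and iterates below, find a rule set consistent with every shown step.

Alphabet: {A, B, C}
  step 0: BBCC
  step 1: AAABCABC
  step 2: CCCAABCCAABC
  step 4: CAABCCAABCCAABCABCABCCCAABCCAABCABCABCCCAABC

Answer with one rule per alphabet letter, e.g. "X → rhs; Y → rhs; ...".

A->C, B->A, C->ABC

  step 1 ⇒ step 2: AAABCABC ⇒ C·C·C·A·ABC·C·A·ABC
    A ↦ C
    B ↦ A
    C ↦ ABC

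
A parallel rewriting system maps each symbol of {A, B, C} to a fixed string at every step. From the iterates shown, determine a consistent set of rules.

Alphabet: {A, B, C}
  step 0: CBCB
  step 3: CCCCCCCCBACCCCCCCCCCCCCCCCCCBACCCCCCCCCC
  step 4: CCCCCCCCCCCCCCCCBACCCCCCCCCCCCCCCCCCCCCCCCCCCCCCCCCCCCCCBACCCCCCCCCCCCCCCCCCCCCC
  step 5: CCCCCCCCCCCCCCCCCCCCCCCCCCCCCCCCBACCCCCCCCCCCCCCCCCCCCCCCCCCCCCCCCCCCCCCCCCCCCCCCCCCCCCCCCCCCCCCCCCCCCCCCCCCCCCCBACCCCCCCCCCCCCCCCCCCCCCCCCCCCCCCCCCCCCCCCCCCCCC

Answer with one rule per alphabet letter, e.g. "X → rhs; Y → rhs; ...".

A->C, B->BAC, C->CC

  step 4 ⇒ step 5: CCCCCCCCCCCCCCCCBACCCCCCCCCCCCCCCCCCCCCCCCCCCCCCCCCCCCCCBACCCCCCCCCCCCCCCCCCCCCC ⇒ CC·CC·CC·CC·CC·CC·CC·CC·CC·CC·CC·CC·CC·CC·CC·CC·BAC·C·CC·CC·CC·CC·CC·CC·CC·CC·CC·CC·CC·CC·CC·CC·CC·CC·CC·CC·CC·CC·CC·CC·CC·CC·CC·CC·CC·CC·CC·CC·CC·CC·CC·CC·CC·CC·CC·CC·BAC·C·CC·CC·CC·CC·CC·CC·CC·CC·CC·CC·CC·CC·CC·CC·CC·CC·CC·CC·CC·CC·CC·CC
    A ↦ C
    B ↦ BAC
    C ↦ CC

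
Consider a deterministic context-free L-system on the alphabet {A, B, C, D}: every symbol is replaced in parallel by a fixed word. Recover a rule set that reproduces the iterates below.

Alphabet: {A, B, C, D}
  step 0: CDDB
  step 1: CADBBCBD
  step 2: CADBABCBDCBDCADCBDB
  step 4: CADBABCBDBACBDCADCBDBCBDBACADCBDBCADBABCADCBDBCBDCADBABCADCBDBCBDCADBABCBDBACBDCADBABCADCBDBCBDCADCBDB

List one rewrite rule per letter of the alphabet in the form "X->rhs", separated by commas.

  step 1 ⇒ step 2: CADBBCBD ⇒ CAD·BA·B·CBD·CBD·CAD·CBD·B
    A ↦ BA
    B ↦ CBD
    C ↦ CAD
    D ↦ B

A->BA, B->CBD, C->CAD, D->B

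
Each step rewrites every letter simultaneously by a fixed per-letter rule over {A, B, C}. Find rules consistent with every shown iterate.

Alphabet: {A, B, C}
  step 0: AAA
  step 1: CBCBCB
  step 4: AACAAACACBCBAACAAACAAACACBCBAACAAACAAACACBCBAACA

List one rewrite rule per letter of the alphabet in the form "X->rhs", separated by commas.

A->CB, B->CA, C->AA

  step 0 ⇒ step 1: AAA ⇒ CB·CB·CB
    A ↦ CB
    B ↦ CA  (constrained at step 1)
    C ↦ AA  (constrained at step 1)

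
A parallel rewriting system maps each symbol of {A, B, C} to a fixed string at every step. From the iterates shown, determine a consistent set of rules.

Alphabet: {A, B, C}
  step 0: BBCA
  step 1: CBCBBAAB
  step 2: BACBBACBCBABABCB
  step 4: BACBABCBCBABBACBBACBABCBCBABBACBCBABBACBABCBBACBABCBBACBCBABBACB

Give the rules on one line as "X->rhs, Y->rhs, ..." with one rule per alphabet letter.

  step 1 ⇒ step 2: CBCBBAAB ⇒ BA·CB·BA·CB·CB·AB·AB·CB
    A ↦ AB
    B ↦ CB
    C ↦ BA

A->AB, B->CB, C->BA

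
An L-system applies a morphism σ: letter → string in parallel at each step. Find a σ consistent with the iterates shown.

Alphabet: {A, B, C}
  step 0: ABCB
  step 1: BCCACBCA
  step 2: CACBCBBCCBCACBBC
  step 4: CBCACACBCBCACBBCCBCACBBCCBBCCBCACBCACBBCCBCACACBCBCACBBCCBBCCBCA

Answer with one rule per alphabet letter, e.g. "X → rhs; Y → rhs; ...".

  step 1 ⇒ step 2: BCCACBCA ⇒ CA·CB·CB·BC·CB·CA·CB·BC
    A ↦ BC
    B ↦ CA
    C ↦ CB

A->BC, B->CA, C->CB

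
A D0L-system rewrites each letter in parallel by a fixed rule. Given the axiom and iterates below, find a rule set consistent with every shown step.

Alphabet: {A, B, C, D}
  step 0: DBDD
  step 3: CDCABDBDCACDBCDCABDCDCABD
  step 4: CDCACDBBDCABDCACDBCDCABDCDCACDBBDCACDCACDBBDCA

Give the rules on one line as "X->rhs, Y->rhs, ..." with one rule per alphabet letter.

  step 3 ⇒ step 4: CDCABDBDCACDBCDCABDCDCABD ⇒ CD·CA·CD·B·BD·CA·BD·CA·CD·B·CD·CA·BD·CD·CA·CD·B·BD·CA·CD·CA·CD·B·BD·CA
    A ↦ B
    B ↦ BD
    C ↦ CD
    D ↦ CA

A->B, B->BD, C->CD, D->CA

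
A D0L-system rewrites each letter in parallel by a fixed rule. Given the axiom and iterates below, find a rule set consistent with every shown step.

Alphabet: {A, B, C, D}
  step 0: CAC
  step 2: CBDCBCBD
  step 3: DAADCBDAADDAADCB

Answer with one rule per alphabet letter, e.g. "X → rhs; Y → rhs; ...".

A->D, B->AD, C->DA, D->CB

  step 2 ⇒ step 3: CBDCBCBD ⇒ DA·AD·CB·DA·AD·DA·AD·CB
    B ↦ AD
    C ↦ DA
    D ↦ CB
    A ↦ D  (constrained at step 0)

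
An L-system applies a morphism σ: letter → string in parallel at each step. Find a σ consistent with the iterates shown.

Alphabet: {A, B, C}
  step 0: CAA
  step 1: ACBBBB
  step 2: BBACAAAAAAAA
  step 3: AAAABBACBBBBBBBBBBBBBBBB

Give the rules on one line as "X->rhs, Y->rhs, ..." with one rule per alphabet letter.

  step 2 ⇒ step 3: BBACAAAAAAAA ⇒ AA·AA·BB·AC·BB·BB·BB·BB·BB·BB·BB·BB
    A ↦ BB
    B ↦ AA
    C ↦ AC

A->BB, B->AA, C->AC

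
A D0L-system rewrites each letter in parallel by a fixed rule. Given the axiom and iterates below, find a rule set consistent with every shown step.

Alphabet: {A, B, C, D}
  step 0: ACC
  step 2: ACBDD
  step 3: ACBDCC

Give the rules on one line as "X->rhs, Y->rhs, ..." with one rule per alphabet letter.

A->AC, B->D, C->B, D->C

  step 2 ⇒ step 3: ACBDD ⇒ AC·B·D·C·C
    A ↦ AC
    B ↦ D
    C ↦ B
    D ↦ C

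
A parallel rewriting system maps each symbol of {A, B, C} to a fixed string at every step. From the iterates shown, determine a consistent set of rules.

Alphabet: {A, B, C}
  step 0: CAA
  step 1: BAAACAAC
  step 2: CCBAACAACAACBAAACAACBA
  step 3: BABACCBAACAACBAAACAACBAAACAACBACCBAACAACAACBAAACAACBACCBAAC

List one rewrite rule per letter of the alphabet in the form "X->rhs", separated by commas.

A->AAC, B->CCB, C->BA

  step 2 ⇒ step 3: CCBAACAACAACBAAACAACBA ⇒ BA·BA·CCB·AAC·AAC·BA·AAC·AAC·BA·AAC·AAC·BA·CCB·AAC·AAC·AAC·BA·AAC·AAC·BA·CCB·AAC
    A ↦ AAC
    B ↦ CCB
    C ↦ BA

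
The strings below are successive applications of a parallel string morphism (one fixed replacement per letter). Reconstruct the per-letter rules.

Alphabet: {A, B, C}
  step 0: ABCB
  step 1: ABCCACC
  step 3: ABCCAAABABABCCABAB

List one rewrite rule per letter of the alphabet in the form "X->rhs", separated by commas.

A->AB, B->CC, C->A

  step 0 ⇒ step 1: ABCB ⇒ AB·CC·A·CC
    A ↦ AB
    B ↦ CC
    C ↦ A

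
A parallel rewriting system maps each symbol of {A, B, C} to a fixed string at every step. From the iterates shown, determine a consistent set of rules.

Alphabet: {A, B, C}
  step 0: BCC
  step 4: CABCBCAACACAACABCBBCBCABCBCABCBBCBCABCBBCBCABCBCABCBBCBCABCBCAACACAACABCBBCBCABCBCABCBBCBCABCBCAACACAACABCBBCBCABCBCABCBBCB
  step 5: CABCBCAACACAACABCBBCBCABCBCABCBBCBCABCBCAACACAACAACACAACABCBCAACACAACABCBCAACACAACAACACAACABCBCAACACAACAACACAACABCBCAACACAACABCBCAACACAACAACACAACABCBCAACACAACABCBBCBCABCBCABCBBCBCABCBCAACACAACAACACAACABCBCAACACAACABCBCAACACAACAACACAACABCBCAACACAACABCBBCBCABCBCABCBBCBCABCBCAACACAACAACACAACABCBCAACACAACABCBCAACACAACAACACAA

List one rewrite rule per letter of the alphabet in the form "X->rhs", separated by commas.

A->BCB, B->CAA, C->CA

  step 4 ⇒ step 5: CABCBCAACACAACABCBBCBCABCBCABCBBCBCABCBBCBCABCBCABCBBCBCABCBCAACACAACABCBBCBCABCBCABCBBCBCABCBCAACACAACABCBBCBCABCBCABCBBCB ⇒ CA·BCB·CAA·CA·CAA·CA·BCB·BCB·CA·BCB·CA·BCB·BCB·CA·BCB·CAA·CA·CAA·CAA·CA·CAA·CA·BCB·CAA·CA·CAA·CA·BCB·CAA·CA·CAA·CAA·CA·CAA·CA·BCB·CAA·CA·CAA·CAA·CA·CAA·CA·BCB·CAA·CA·CAA·CA·BCB·CAA·CA·CAA·CAA·CA·CAA·CA·BCB·CAA·CA·CAA·CA·BCB·BCB·CA·BCB·CA·BCB·BCB·CA·BCB·CAA·CA·CAA·CAA·CA·CAA·CA·BCB·CAA·CA·CAA·CA·BCB·CAA·CA·CAA·CAA·CA·CAA·CA·BCB·CAA·CA·CAA·CA·BCB·BCB·CA·BCB·CA·BCB·BCB·CA·BCB·CAA·CA·CAA·CAA·CA·CAA·CA·BCB·CAA·CA·CAA·CA·BCB·CAA·CA·CAA·CAA·CA·CAA
    A ↦ BCB
    B ↦ CAA
    C ↦ CA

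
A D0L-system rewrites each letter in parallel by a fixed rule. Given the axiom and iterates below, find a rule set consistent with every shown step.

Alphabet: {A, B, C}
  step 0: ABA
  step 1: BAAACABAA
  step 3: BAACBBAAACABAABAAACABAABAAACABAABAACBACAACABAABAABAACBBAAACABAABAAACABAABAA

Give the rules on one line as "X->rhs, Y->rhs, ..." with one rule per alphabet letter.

  step 0 ⇒ step 1: ABA ⇒ BAA·ACA·BAA
    A ↦ BAA
    B ↦ ACA
    C ↦ CB  (constrained at step 1)

A->BAA, B->ACA, C->CB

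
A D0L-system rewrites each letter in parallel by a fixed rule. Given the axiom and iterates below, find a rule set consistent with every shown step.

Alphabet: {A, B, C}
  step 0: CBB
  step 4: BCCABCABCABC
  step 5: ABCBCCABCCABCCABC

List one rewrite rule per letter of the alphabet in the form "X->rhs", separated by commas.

A->C, B->A, C->BC

  step 4 ⇒ step 5: BCCABCABCABC ⇒ A·BC·BC·C·A·BC·C·A·BC·C·A·BC
    A ↦ C
    B ↦ A
    C ↦ BC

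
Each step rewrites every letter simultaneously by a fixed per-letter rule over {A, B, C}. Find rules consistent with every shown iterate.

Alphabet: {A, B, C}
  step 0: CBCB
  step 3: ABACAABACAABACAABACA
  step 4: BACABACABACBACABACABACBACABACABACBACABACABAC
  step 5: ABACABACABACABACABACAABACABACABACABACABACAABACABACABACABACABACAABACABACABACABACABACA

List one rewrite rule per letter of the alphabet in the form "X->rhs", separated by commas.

  step 4 ⇒ step 5: BACABACABACBACABACABACBACABACABACBACABACABAC ⇒ A·BAC·A·BAC·A·BAC·A·BAC·A·BAC·A·A·BAC·A·BAC·A·BAC·A·BAC·A·BAC·A·A·BAC·A·BAC·A·BAC·A·BAC·A·BAC·A·A·BAC·A·BAC·A·BAC·A·BAC·A·BAC·A
    A ↦ BAC
    B ↦ A
    C ↦ A

A->BAC, B->A, C->A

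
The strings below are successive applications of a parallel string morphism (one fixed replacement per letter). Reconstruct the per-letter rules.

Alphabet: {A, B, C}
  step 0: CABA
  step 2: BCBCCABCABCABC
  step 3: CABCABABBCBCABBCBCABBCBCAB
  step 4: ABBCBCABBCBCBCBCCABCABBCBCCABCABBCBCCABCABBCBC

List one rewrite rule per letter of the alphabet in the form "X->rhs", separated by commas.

  step 3 ⇒ step 4: CABCABABBCBCABBCBCABBCBCAB ⇒ AB·BCB·C·AB·BCB·C·BCB·C·C·AB·C·AB·BCB·C·C·AB·C·AB·BCB·C·C·AB·C·AB·BCB·C
    A ↦ BCB
    B ↦ C
    C ↦ AB

A->BCB, B->C, C->AB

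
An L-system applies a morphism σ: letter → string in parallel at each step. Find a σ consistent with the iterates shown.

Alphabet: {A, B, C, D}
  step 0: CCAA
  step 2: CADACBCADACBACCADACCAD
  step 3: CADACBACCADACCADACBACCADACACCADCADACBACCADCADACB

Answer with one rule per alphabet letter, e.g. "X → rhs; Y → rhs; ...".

  step 2 ⇒ step 3: CADACBCADACBACCADACCAD ⇒ CAD·AC·B·AC·CAD·AC·CAD·AC·B·AC·CAD·AC·AC·CAD·CAD·AC·B·AC·CAD·CAD·AC·B
    A ↦ AC
    B ↦ AC
    C ↦ CAD
    D ↦ B

A->AC, B->AC, C->CAD, D->B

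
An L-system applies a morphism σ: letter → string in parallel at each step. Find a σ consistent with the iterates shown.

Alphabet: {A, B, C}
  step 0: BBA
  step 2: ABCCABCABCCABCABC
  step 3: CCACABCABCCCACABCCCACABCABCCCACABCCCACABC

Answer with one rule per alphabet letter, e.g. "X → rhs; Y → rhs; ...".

A->C, B->CAC, C->ABC

  step 2 ⇒ step 3: ABCCABCABCCABCABC ⇒ C·CAC·ABC·ABC·C·CAC·ABC·C·CAC·ABC·ABC·C·CAC·ABC·C·CAC·ABC
    A ↦ C
    B ↦ CAC
    C ↦ ABC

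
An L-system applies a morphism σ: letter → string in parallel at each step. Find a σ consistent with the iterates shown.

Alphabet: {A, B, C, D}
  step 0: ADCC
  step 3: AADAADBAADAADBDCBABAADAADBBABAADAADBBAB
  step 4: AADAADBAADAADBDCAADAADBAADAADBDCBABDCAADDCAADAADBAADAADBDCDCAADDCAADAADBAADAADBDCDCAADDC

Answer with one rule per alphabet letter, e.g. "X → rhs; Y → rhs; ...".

  step 3 ⇒ step 4: AADAADBAADAADBDCBABAADAADBBABAADAADBBAB ⇒ AAD·AAD·B·AAD·AAD·B·DC·AAD·AAD·B·AAD·AAD·B·DC·B·AB·DC·AAD·DC·AAD·AAD·B·AAD·AAD·B·DC·DC·AAD·DC·AAD·AAD·B·AAD·AAD·B·DC·DC·AAD·DC
    A ↦ AAD
    B ↦ DC
    C ↦ AB
    D ↦ B

A->AAD, B->DC, C->AB, D->B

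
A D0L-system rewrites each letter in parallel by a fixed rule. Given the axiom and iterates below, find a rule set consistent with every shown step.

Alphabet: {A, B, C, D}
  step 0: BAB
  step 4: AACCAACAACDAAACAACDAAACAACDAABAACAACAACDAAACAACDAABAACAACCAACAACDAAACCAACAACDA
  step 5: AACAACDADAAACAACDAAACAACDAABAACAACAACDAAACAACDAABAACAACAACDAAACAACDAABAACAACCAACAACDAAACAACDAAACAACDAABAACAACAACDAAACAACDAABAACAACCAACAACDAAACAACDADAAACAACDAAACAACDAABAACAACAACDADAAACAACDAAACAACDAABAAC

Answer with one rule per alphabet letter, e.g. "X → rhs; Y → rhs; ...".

  step 4 ⇒ step 5: AACCAACAACDAAACAACDAAACAACDAABAACAACAACDAAACAACDAABAACAACCAACAACDAAACCAACAACDA ⇒ AAC·AAC·DA·DA·AAC·AAC·DA·AAC·AAC·DA·AB·AAC·AAC·AAC·DA·AAC·AAC·DA·AB·AAC·AAC·AAC·DA·AAC·AAC·DA·AB·AAC·AAC·C·AAC·AAC·DA·AAC·AAC·DA·AAC·AAC·DA·AB·AAC·AAC·AAC·DA·AAC·AAC·DA·AB·AAC·AAC·C·AAC·AAC·DA·AAC·AAC·DA·DA·AAC·AAC·DA·AAC·AAC·DA·AB·AAC·AAC·AAC·DA·DA·AAC·AAC·DA·AAC·AAC·DA·AB·AAC
    A ↦ AAC
    B ↦ C
    C ↦ DA
    D ↦ AB

A->AAC, B->C, C->DA, D->AB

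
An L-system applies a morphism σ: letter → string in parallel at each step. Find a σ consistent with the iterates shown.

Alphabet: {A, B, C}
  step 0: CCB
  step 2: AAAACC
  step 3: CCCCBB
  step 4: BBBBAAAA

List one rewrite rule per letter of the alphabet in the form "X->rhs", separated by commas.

A->C, B->AA, C->B

  step 3 ⇒ step 4: CCCCBB ⇒ B·B·B·B·AA·AA
    B ↦ AA
    C ↦ B
  step 2 ⇒ step 3: AAAACC ⇒ C·C·C·C·B·B
    A ↦ C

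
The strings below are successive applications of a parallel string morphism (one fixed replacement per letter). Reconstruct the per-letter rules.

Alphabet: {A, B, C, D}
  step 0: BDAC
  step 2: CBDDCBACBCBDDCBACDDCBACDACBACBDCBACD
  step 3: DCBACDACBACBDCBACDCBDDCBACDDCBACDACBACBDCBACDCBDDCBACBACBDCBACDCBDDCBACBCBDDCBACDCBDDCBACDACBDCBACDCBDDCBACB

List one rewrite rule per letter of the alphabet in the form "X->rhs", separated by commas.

  step 2 ⇒ step 3: CBDDCBACBCBDDCBACDDCBACDACBACBDCBACD ⇒ DCB·ACD·ACB·ACB·DCB·ACD·CBD·DCB·ACD·DCB·ACD·ACB·ACB·DCB·ACD·CBD·DCB·ACB·ACB·DCB·ACD·CBD·DCB·ACB·CBD·DCB·ACD·CBD·DCB·ACD·ACB·DCB·ACD·CBD·DCB·ACB
    A ↦ CBD
    B ↦ ACD
    C ↦ DCB
    D ↦ ACB

A->CBD, B->ACD, C->DCB, D->ACB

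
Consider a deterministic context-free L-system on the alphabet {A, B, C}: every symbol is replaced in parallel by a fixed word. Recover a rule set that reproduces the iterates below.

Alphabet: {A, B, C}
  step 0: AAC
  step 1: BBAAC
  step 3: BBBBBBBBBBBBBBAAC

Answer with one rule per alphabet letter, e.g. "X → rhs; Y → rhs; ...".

A->B, B->BB, C->AAC

  step 0 ⇒ step 1: AAC ⇒ B·B·AAC
    A ↦ B
    C ↦ AAC
    B ↦ BB  (constrained at step 1)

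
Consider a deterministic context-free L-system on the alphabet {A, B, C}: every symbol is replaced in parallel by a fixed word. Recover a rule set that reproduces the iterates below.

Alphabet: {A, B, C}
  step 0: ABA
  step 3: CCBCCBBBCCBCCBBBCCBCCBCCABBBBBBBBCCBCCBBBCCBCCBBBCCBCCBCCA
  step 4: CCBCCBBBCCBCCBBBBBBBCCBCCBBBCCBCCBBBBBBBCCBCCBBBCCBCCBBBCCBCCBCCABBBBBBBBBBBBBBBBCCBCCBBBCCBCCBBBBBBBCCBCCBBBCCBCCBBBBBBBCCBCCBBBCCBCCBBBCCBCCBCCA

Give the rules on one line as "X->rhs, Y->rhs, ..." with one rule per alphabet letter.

  step 3 ⇒ step 4: CCBCCBBBCCBCCBBBCCBCCBCCABBBBBBBBCCBCCBBBCCBCCBBBCCBCCBCCA ⇒ CCB·CCB·BB·CCB·CCB·BB·BB·BB·CCB·CCB·BB·CCB·CCB·BB·BB·BB·CCB·CCB·BB·CCB·CCB·BB·CCB·CCB·CCA·BB·BB·BB·BB·BB·BB·BB·BB·CCB·CCB·BB·CCB·CCB·BB·BB·BB·CCB·CCB·BB·CCB·CCB·BB·BB·BB·CCB·CCB·BB·CCB·CCB·BB·CCB·CCB·CCA
    A ↦ CCA
    B ↦ BB
    C ↦ CCB

A->CCA, B->BB, C->CCB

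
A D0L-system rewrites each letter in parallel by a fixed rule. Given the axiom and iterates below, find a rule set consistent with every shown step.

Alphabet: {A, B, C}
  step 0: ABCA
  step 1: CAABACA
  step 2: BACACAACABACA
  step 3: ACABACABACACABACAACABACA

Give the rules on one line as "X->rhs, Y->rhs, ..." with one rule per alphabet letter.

A->CA, B->A, C->BA

  step 2 ⇒ step 3: BACACAACABACA ⇒ A·CA·BA·CA·BA·CA·CA·BA·CA·A·CA·BA·CA
    A ↦ CA
    B ↦ A
    C ↦ BA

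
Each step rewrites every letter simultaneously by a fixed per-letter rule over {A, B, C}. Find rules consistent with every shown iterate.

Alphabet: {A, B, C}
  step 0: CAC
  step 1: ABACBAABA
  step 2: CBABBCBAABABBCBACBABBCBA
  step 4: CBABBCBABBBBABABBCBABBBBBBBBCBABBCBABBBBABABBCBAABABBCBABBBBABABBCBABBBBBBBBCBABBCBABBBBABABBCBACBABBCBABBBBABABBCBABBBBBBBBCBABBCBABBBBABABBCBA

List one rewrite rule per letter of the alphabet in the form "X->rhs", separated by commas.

  step 1 ⇒ step 2: ABACBAABA ⇒ CBA·BB·CBA·ABA·BB·CBA·CBA·BB·CBA
    A ↦ CBA
    B ↦ BB
    C ↦ ABA

A->CBA, B->BB, C->ABA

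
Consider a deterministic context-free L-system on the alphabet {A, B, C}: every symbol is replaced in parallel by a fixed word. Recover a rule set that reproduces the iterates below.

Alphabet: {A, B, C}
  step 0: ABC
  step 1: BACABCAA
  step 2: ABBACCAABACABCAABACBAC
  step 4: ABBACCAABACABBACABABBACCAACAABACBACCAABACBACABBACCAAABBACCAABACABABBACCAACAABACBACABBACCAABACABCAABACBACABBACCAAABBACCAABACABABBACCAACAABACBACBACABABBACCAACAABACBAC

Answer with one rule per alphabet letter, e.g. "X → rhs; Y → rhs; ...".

  step 1 ⇒ step 2: BACABCAA ⇒ AB·BAC·CAA·BAC·AB·CAA·BAC·BAC
    A ↦ BAC
    B ↦ AB
    C ↦ CAA

A->BAC, B->AB, C->CAA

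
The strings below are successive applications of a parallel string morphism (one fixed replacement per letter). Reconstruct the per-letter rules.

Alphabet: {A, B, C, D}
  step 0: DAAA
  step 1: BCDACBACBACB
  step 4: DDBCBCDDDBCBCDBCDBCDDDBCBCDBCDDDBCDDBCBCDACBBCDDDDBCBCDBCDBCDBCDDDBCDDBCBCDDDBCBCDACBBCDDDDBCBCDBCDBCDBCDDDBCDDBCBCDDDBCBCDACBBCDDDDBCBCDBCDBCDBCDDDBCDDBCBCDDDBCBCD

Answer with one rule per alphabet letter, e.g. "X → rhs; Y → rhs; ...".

  step 0 ⇒ step 1: DAAA ⇒ BCD·ACB·ACB·ACB
    A ↦ ACB
    D ↦ BCD
    B ↦ DD  (constrained at step 1)
    C ↦ BC  (constrained at step 1)

A->ACB, B->DD, C->BC, D->BCD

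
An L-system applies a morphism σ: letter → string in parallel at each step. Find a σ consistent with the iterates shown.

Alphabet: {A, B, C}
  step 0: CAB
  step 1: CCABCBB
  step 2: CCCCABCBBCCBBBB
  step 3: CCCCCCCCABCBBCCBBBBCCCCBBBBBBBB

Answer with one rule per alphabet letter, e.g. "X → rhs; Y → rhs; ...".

A->ABC, B->BB, C->CC

  step 2 ⇒ step 3: CCCCABCBBCCBBBB ⇒ CC·CC·CC·CC·ABC·BB·CC·BB·BB·CC·CC·BB·BB·BB·BB
    A ↦ ABC
    B ↦ BB
    C ↦ CC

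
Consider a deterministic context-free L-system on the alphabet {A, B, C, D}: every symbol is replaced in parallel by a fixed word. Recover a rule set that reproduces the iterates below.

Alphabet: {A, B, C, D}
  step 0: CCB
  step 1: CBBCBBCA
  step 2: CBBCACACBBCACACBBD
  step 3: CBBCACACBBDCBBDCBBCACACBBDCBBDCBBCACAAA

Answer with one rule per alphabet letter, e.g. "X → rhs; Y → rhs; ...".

  step 2 ⇒ step 3: CBBCACACBBCACACBBD ⇒ CBB·CA·CA·CBB·D·CBB·D·CBB·CA·CA·CBB·D·CBB·D·CBB·CA·CA·AA
    A ↦ D
    B ↦ CA
    C ↦ CBB
    D ↦ AA

A->D, B->CA, C->CBB, D->AA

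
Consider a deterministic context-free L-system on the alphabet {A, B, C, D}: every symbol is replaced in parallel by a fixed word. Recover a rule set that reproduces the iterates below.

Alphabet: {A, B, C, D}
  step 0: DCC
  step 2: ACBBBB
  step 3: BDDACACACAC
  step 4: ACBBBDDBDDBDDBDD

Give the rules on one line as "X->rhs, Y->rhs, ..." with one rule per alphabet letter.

A->B, B->AC, C->DD, D->B

  step 3 ⇒ step 4: BDDACACACAC ⇒ AC·B·B·B·DD·B·DD·B·DD·B·DD
    A ↦ B
    B ↦ AC
    C ↦ DD
    D ↦ B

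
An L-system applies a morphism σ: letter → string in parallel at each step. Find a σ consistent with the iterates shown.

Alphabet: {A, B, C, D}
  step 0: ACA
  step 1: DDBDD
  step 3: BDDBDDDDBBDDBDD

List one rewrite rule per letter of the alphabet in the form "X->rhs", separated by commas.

A->DD, B->AC, C->B, D->CA

  step 0 ⇒ step 1: ACA ⇒ DD·B·DD
    A ↦ DD
    C ↦ B
    B ↦ AC  (constrained at step 1)
    D ↦ CA  (constrained at step 1)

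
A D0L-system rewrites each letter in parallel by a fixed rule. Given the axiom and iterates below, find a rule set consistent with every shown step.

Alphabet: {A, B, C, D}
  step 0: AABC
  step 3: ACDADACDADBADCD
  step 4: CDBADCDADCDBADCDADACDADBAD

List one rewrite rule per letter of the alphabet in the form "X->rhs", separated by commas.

A->CD, B->A, C->B, D->AD

  step 3 ⇒ step 4: ACDADACDADBADCD ⇒ CD·B·AD·CD·AD·CD·B·AD·CD·AD·A·CD·AD·B·AD
    A ↦ CD
    B ↦ A
    C ↦ B
    D ↦ AD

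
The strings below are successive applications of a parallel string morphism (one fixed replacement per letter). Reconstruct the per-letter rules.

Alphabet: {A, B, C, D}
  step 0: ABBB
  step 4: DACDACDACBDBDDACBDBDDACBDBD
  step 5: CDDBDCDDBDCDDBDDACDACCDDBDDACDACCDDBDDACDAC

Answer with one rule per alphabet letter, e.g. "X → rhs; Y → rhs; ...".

  step 4 ⇒ step 5: DACDACDACBDBDDACBDBDDACBDBD ⇒ C·DD·BD·C·DD·BD·C·DD·BD·DA·C·DA·C·C·DD·BD·DA·C·DA·C·C·DD·BD·DA·C·DA·C
    A ↦ DD
    B ↦ DA
    C ↦ BD
    D ↦ C

A->DD, B->DA, C->BD, D->C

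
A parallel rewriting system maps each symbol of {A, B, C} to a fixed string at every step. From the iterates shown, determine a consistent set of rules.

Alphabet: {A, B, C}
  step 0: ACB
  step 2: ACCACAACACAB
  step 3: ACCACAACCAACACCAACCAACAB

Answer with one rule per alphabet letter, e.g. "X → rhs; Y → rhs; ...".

  step 2 ⇒ step 3: ACCACAACACAB ⇒ AC·CA·CA·AC·CA·AC·AC·CA·AC·CA·AC·AB
    A ↦ AC
    B ↦ AB
    C ↦ CA

A->AC, B->AB, C->CA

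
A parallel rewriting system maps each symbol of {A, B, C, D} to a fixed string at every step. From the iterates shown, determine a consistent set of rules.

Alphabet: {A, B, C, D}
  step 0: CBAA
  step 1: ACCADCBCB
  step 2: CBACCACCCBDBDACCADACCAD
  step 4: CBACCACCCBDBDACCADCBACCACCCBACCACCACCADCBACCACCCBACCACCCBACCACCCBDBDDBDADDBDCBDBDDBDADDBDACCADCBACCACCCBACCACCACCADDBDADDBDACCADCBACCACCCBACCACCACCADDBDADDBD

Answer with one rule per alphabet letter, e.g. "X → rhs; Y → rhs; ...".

  step 1 ⇒ step 2: ACCADCBCB ⇒ CB·ACC·ACC·CB·DBD·ACC·AD·ACC·AD
    A ↦ CB
    B ↦ AD
    C ↦ ACC
    D ↦ DBD

A->CB, B->AD, C->ACC, D->DBD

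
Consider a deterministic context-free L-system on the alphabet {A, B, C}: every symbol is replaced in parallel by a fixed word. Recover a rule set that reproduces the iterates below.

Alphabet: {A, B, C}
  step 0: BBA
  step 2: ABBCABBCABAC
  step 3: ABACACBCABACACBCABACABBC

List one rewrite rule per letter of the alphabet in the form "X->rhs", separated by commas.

  step 2 ⇒ step 3: ABBCABBCABAC ⇒ AB·AC·AC·BC·AB·AC·AC·BC·AB·AC·AB·BC
    A ↦ AB
    B ↦ AC
    C ↦ BC

A->AB, B->AC, C->BC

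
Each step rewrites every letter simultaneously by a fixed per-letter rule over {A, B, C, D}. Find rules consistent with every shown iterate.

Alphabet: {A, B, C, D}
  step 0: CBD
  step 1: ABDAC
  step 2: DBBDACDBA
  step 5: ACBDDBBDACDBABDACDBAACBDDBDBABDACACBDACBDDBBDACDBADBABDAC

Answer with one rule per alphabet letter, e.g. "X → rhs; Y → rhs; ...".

  step 1 ⇒ step 2: ABDAC ⇒ DB·BD·AC·DB·A
    A ↦ DB
    B ↦ BD
    C ↦ A
    D ↦ AC

A->DB, B->BD, C->A, D->AC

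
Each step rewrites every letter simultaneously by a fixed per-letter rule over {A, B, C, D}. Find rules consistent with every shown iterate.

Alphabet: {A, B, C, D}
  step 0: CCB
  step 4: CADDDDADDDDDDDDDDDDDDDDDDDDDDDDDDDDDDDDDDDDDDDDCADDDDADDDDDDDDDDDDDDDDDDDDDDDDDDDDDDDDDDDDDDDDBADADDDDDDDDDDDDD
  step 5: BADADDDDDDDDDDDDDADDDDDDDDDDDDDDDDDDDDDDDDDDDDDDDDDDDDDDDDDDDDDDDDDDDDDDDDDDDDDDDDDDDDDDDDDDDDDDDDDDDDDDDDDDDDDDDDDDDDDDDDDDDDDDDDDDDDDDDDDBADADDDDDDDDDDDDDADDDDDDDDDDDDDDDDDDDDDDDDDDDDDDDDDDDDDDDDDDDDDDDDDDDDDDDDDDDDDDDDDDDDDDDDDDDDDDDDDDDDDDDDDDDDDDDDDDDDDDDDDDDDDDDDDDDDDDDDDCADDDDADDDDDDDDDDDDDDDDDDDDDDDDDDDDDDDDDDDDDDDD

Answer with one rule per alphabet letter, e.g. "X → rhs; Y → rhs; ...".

A->AD, B->C, C->BAD, D->DDD

  step 4 ⇒ step 5: CADDDDADDDDDDDDDDDDDDDDDDDDDDDDDDDDDDDDDDDDDDDDCADDDDADDDDDDDDDDDDDDDDDDDDDDDDDDDDDDDDDDDDDDDDBADADDDDDDDDDDDDD ⇒ BAD·AD·DDD·DDD·DDD·DDD·AD·DDD·DDD·DDD·DDD·DDD·DDD·DDD·DDD·DDD·DDD·DDD·DDD·DDD·DDD·DDD·DDD·DDD·DDD·DDD·DDD·DDD·DDD·DDD·DDD·DDD·DDD·DDD·DDD·DDD·DDD·DDD·DDD·DDD·DDD·DDD·DDD·DDD·DDD·DDD·DDD·BAD·AD·DDD·DDD·DDD·DDD·AD·DDD·DDD·DDD·DDD·DDD·DDD·DDD·DDD·DDD·DDD·DDD·DDD·DDD·DDD·DDD·DDD·DDD·DDD·DDD·DDD·DDD·DDD·DDD·DDD·DDD·DDD·DDD·DDD·DDD·DDD·DDD·DDD·DDD·DDD·DDD·DDD·DDD·DDD·DDD·DDD·C·AD·DDD·AD·DDD·DDD·DDD·DDD·DDD·DDD·DDD·DDD·DDD·DDD·DDD·DDD·DDD
    A ↦ AD
    B ↦ C
    C ↦ BAD
    D ↦ DDD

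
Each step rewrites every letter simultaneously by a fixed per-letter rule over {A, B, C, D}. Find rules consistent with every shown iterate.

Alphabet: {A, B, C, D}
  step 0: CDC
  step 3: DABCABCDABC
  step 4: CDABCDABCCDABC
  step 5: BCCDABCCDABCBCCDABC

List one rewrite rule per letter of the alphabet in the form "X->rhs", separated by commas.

A->D, B->A, C->BC, D->C

  step 4 ⇒ step 5: CDABCDABCCDABC ⇒ BC·C·D·A·BC·C·D·A·BC·BC·C·D·A·BC
    A ↦ D
    B ↦ A
    C ↦ BC
    D ↦ C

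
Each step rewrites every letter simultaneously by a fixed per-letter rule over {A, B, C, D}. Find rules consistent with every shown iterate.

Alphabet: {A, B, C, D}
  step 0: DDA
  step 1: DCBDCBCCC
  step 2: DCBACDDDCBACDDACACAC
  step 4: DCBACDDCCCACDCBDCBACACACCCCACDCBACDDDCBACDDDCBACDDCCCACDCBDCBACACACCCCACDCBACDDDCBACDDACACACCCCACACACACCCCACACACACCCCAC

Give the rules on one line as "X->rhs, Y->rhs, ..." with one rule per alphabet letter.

A->CCC, B->DD, C->AC, D->DCB

  step 1 ⇒ step 2: DCBDCBCCC ⇒ DCB·AC·DD·DCB·AC·DD·AC·AC·AC
    B ↦ DD
    C ↦ AC
    D ↦ DCB
  step 0 ⇒ step 1: DDA ⇒ DCB·DCB·CCC
    A ↦ CCC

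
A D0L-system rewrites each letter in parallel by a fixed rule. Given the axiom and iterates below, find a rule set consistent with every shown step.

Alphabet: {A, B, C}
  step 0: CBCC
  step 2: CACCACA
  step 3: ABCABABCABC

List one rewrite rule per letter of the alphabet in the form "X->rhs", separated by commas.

  step 2 ⇒ step 3: CACCACA ⇒ AB·C·AB·AB·C·AB·C
    A ↦ C
    C ↦ AB
    B ↦ A  (constrained at step 0)

A->C, B->A, C->AB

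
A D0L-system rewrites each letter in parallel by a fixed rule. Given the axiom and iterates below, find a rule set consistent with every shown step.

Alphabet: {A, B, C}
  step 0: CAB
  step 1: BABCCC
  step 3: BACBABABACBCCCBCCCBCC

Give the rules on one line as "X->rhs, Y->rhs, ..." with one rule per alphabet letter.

  step 0 ⇒ step 1: CAB ⇒ BA·BCC·C
    A ↦ BCC
    B ↦ C
    C ↦ BA

A->BCC, B->C, C->BA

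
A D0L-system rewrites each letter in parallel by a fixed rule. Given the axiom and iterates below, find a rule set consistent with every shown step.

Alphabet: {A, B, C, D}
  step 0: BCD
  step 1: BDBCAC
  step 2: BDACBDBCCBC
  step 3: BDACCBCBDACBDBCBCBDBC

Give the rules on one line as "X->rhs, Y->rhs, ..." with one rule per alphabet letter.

  step 2 ⇒ step 3: BDACBDBCCBC ⇒ BD·AC·C·BC·BD·AC·BD·BC·BC·BD·BC
    A ↦ C
    B ↦ BD
    C ↦ BC
    D ↦ AC

A->C, B->BD, C->BC, D->AC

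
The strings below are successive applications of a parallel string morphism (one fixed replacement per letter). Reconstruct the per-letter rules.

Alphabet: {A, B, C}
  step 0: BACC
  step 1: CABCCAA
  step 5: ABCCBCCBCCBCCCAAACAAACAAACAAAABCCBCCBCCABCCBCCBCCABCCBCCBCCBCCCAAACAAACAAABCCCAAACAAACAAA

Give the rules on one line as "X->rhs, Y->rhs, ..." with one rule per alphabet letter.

  step 0 ⇒ step 1: BACC ⇒ CA·BCC·A·A
    A ↦ BCC
    B ↦ CA
    C ↦ A

A->BCC, B->CA, C->A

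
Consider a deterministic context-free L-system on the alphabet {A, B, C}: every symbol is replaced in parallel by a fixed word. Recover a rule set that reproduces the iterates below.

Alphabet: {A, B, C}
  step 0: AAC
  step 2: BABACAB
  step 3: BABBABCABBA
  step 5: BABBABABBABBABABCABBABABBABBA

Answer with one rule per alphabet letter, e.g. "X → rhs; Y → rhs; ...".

A->B, B->BA, C->CA

  step 2 ⇒ step 3: BABACAB ⇒ BA·B·BA·B·CA·B·BA
    A ↦ B
    B ↦ BA
    C ↦ CA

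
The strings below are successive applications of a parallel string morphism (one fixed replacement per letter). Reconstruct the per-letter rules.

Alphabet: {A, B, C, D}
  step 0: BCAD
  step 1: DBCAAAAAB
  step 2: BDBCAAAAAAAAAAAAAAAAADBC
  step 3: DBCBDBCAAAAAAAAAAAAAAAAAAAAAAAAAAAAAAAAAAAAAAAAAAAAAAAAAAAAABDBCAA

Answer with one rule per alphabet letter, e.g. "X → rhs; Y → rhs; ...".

  step 2 ⇒ step 3: BDBCAAAAAAAAAAAAAAAAADBC ⇒ DBC·B·DBC·AA·AAA·AAA·AAA·AAA·AAA·AAA·AAA·AAA·AAA·AAA·AAA·AAA·AAA·AAA·AAA·AAA·AAA·B·DBC·AA
    A ↦ AAA
    B ↦ DBC
    C ↦ AA
    D ↦ B

A->AAA, B->DBC, C->AA, D->B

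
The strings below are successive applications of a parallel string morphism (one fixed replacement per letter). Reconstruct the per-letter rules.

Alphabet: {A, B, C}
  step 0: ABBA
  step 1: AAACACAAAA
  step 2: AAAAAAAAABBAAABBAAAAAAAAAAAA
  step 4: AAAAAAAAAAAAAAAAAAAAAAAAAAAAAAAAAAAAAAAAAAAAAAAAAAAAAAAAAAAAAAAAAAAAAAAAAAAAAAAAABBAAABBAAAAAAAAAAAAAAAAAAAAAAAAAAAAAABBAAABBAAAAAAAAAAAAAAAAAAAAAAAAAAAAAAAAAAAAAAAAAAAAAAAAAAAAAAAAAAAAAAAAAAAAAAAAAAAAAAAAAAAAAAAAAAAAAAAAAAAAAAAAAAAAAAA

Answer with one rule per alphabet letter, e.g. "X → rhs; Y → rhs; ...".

A->AAA, B->CA, C->BB

  step 1 ⇒ step 2: AAACACAAAA ⇒ AAA·AAA·AAA·BB·AAA·BB·AAA·AAA·AAA·AAA
    A ↦ AAA
    C ↦ BB
  step 0 ⇒ step 1: ABBA ⇒ AAA·CA·CA·AAA
    B ↦ CA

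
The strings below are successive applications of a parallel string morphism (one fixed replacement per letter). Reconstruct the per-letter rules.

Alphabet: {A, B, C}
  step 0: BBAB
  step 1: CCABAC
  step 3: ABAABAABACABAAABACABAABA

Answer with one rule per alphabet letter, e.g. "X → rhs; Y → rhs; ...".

A->ABA, B->C, C->A

  step 0 ⇒ step 1: BBAB ⇒ C·C·ABA·C
    A ↦ ABA
    B ↦ C
    C ↦ A  (constrained at step 1)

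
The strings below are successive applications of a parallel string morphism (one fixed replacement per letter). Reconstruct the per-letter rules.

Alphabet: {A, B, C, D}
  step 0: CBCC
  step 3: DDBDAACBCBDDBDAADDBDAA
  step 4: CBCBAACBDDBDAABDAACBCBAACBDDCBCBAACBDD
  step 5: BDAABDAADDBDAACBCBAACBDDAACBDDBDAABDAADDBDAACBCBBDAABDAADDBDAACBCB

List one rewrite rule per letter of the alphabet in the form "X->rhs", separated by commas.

A->D, B->AA, C->BD, D->CB

  step 4 ⇒ step 5: CBCBAACBDDBDAABDAACBCBAACBDDCBCBAACBDD ⇒ BD·AA·BD·AA·D·D·BD·AA·CB·CB·AA·CB·D·D·AA·CB·D·D·BD·AA·BD·AA·D·D·BD·AA·CB·CB·BD·AA·BD·AA·D·D·BD·AA·CB·CB
    A ↦ D
    B ↦ AA
    C ↦ BD
    D ↦ CB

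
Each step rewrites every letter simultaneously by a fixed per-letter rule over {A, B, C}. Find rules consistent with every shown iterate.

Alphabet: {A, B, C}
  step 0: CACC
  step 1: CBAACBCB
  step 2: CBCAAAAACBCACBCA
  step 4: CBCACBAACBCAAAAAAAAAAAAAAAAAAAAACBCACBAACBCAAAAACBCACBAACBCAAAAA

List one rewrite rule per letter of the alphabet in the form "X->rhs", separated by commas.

A->AA, B->CA, C->CB

  step 1 ⇒ step 2: CBAACBCB ⇒ CB·CA·AA·AA·CB·CA·CB·CA
    A ↦ AA
    B ↦ CA
    C ↦ CB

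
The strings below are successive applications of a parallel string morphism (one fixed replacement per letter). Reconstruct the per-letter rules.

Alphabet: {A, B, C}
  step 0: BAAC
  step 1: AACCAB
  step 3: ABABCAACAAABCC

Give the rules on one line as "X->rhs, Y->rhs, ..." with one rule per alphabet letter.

A->C, B->AA, C->AB

  step 0 ⇒ step 1: BAAC ⇒ AA·C·C·AB
    A ↦ C
    B ↦ AA
    C ↦ AB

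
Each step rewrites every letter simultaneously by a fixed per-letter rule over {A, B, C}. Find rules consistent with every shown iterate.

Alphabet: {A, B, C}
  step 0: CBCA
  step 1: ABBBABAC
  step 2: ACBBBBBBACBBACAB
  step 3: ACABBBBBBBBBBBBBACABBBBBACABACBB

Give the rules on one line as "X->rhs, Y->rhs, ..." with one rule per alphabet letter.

  step 2 ⇒ step 3: ACBBBBBBACBBACAB ⇒ AC·AB·BB·BB·BB·BB·BB·BB·AC·AB·BB·BB·AC·AB·AC·BB
    A ↦ AC
    B ↦ BB
    C ↦ AB

A->AC, B->BB, C->AB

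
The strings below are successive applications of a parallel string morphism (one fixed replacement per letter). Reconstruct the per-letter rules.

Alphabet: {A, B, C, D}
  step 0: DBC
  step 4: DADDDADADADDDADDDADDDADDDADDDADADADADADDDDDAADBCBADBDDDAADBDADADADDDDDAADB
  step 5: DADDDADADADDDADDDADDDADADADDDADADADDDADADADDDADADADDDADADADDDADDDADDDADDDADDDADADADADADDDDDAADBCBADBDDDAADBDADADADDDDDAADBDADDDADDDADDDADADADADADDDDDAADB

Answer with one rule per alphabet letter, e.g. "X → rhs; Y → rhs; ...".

  step 4 ⇒ step 5: DADDDADADADDDADDDADDDADDDADDDADADADADADDDDDAADBCBADBDDDAADBDADADADDDDDAADB ⇒ DA·DD·DA·DA·DA·DD·DA·DD·DA·DD·DA·DA·DA·DD·DA·DA·DA·DD·DA·DA·DA·DD·DA·DA·DA·DD·DA·DA·DA·DD·DA·DD·DA·DD·DA·DD·DA·DD·DA·DA·DA·DA·DA·DD·DD·DA·ADB·CB·ADB·DD·DA·ADB·DA·DA·DA·DD·DD·DA·ADB·DA·DD·DA·DD·DA·DD·DA·DA·DA·DA·DA·DD·DD·DA·ADB
    A ↦ DD
    B ↦ ADB
    C ↦ CB
    D ↦ DA

A->DD, B->ADB, C->CB, D->DA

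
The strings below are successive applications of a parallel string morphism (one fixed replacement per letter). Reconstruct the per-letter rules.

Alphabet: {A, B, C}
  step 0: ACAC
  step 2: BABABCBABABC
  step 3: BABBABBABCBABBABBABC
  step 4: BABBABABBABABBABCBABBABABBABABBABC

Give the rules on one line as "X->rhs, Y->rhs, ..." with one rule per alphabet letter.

  step 3 ⇒ step 4: BABBABBABCBABBABBABC ⇒ BA·B·BA·BA·B·BA·BA·B·BA·BC·BA·B·BA·BA·B·BA·BA·B·BA·BC
    A ↦ B
    B ↦ BA
    C ↦ BC

A->B, B->BA, C->BC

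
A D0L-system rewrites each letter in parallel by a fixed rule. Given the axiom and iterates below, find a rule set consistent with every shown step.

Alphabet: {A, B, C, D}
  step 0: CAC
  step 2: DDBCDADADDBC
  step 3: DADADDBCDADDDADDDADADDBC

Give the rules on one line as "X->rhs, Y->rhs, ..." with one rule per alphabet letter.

A->DD, B->DD, C->BC, D->DA

  step 2 ⇒ step 3: DDBCDADADDBC ⇒ DA·DA·DD·BC·DA·DD·DA·DD·DA·DA·DD·BC
    A ↦ DD
    B ↦ DD
    C ↦ BC
    D ↦ DA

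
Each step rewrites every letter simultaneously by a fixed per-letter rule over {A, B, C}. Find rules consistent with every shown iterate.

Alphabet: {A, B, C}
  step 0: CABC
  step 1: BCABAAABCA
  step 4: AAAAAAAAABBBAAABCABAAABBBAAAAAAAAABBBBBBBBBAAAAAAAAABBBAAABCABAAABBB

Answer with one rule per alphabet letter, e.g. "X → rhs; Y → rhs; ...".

  step 0 ⇒ step 1: CABC ⇒ BCA·B·AAA·BCA
    A ↦ B
    B ↦ AAA
    C ↦ BCA

A->B, B->AAA, C->BCA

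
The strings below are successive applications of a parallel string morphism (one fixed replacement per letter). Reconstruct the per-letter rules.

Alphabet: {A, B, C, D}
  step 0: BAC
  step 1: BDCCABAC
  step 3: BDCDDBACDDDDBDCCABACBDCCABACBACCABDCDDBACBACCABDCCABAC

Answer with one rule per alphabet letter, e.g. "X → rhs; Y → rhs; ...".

A->CA, B->BDC, C->BAC, D->DD

  step 0 ⇒ step 1: BAC ⇒ BDC·CA·BAC
    A ↦ CA
    B ↦ BDC
    C ↦ BAC
    D ↦ DD  (constrained at step 1)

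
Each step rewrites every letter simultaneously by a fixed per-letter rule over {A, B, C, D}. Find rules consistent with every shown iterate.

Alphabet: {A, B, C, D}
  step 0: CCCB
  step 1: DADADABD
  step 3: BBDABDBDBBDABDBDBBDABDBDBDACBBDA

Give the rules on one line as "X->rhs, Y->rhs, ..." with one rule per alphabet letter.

  step 0 ⇒ step 1: CCCB ⇒ DA·DA·DA·BD
    B ↦ BD
    C ↦ DA
    A ↦ BB  (constrained at step 1)
    D ↦ AC  (constrained at step 1)

A->BB, B->BD, C->DA, D->AC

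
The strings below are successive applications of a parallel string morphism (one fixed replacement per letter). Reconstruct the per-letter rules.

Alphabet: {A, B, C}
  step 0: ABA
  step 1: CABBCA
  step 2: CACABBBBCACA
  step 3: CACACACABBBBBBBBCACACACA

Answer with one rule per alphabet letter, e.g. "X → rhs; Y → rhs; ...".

  step 2 ⇒ step 3: CACABBBBCACA ⇒ CA·CA·CA·CA·BB·BB·BB·BB·CA·CA·CA·CA
    A ↦ CA
    B ↦ BB
    C ↦ CA

A->CA, B->BB, C->CA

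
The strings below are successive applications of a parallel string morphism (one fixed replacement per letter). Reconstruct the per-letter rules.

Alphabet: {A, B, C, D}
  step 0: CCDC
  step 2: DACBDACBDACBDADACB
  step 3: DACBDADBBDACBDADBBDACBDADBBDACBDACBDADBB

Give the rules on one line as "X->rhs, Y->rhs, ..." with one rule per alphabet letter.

  step 2 ⇒ step 3: DACBDACBDACBDADACB ⇒ DAC·B·DA·DBB·DAC·B·DA·DBB·DAC·B·DA·DBB·DAC·B·DAC·B·DA·DBB
    A ↦ B
    B ↦ DBB
    C ↦ DA
    D ↦ DAC

A->B, B->DBB, C->DA, D->DAC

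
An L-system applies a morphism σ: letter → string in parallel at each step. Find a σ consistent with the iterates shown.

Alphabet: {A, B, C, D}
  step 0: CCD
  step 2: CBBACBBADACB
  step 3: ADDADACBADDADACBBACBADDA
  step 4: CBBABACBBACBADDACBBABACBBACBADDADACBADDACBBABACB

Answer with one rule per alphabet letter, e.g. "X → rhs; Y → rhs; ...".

  step 3 ⇒ step 4: ADDADACBADDADACBBACBADDA ⇒ CB·BA·BA·CB·BA·CB·AD·DA·CB·BA·BA·CB·BA·CB·AD·DA·DA·CB·AD·DA·CB·BA·BA·CB
    A ↦ CB
    B ↦ DA
    C ↦ AD
    D ↦ BA

A->CB, B->DA, C->AD, D->BA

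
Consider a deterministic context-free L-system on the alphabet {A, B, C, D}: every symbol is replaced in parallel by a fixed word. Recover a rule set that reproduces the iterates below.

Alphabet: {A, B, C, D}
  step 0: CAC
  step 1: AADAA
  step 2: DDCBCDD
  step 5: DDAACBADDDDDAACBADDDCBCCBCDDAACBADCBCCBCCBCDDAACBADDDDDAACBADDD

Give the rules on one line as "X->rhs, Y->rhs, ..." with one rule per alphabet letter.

  step 1 ⇒ step 2: AADAA ⇒ D·D·CBC·D·D
    A ↦ D
    D ↦ CBC
    B ↦ CBA  (constrained at step 2)
  step 0 ⇒ step 1: CAC ⇒ AA·D·AA
    C ↦ AA

A->D, B->CBA, C->AA, D->CBC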